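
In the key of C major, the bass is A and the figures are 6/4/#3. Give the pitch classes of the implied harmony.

A, C#, D, F

A third above A in this key is C, raised to C# by the sharp.
A fourth above A in this key is D.
A sixth above A in this key is F.
Together with the bass A, this spells D minor-major seventh in second inversion.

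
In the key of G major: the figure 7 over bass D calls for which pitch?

C

Counting 6 letter steps above D lands on C; in G major, that letter is C.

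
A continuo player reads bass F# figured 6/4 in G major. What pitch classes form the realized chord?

A fourth above F# in this key is B.
A sixth above F# in this key is D.
Together with the bass F#, this spells B minor in second inversion.

F#, B, D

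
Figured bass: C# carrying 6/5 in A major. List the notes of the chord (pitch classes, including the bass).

The written figures 6/5 are shorthand for 6/5/3: the 3 is implied.
A third above C# in this key is E.
A fifth above C# in this key is G#.
A sixth above C# in this key is A.
Together with the bass C#, this spells A major seventh in first inversion.

C#, E, G#, A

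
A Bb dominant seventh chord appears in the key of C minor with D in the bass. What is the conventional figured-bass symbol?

6/5

D is the third of Bb dominant seventh, so the chord is in first inversion.
A seventh chord in first inversion is figured 6/5/3, conventionally abbreviated 6/5.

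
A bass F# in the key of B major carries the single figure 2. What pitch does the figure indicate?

Counting 1 letter step above F# lands on G; in B major, that letter is G#.

G#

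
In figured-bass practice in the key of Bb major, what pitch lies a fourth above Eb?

A

Counting 3 letter steps above Eb lands on A; in Bb major, that letter is A.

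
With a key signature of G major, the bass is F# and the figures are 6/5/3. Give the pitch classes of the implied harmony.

F#, A, C, D

A third above F# in this key is A.
A fifth above F# in this key is C.
A sixth above F# in this key is D.
Together with the bass F#, this spells D dominant seventh in first inversion.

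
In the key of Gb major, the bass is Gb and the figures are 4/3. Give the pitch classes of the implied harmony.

The written figures 4/3 are shorthand for 6/4/3: the 6 is implied.
A third above Gb in this key is Bb.
A fourth above Gb in this key is Cb.
A sixth above Gb in this key is Eb.
Together with the bass Gb, this spells Cb major seventh in second inversion.

Gb, Bb, Cb, Eb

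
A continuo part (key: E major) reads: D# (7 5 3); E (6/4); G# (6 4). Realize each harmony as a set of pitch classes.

D# (7/5/3): D#, F#, A, C#.
E (6/4): E, A, C#.
G# (6/4): G#, C#, E.

D#, F#, A, C# | E, A, C# | G#, C#, E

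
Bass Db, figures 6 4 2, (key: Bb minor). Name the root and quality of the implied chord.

Eb minor seventh

The figures 6 4 2 indicate a seventh chord in third inversion.
In third inversion the root lies a second above the bass: a second above Db in Bb minor is Eb.
The chord tones are Db, Eb, Gb, Bb, giving Eb minor seventh.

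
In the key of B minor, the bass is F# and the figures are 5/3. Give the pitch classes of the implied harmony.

A third above F# in this key is A.
A fifth above F# in this key is C#.
Together with the bass F#, this spells F# minor in root position.

F#, A, C#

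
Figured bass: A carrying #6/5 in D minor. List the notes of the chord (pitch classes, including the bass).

A, C, E, F#

The written figures #6/5 are shorthand for 6/5/3: the 3 is implied.
A third above A in this key is C.
A fifth above A in this key is E.
A sixth above A in this key is F, raised to F# by the sharp.
Together with the bass A, this spells F# half-diminished seventh in first inversion.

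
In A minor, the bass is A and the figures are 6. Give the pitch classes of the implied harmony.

The written figures 6 are shorthand for 6/3: the 3 is implied.
A third above A in this key is C.
A sixth above A in this key is F.
Together with the bass A, this spells F major in first inversion.

A, C, F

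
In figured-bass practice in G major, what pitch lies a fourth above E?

Counting 3 letter steps above E lands on A; in G major, that letter is A.

A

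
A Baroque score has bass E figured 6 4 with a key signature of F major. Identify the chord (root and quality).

A minor

The figures 6 4 indicate a triad in second inversion.
In second inversion the root lies a fourth above the bass: a fourth above E in F major is A.
The chord tones are E, A, C, giving A minor.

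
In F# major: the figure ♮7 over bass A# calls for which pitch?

G

Counting 6 letter steps above A# lands on G; in F# major, that letter is G#.
The ♮7 figure makes it natural, giving G.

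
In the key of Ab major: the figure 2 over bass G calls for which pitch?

Ab

Counting 1 letter step above G lands on A; in Ab major, that letter is Ab.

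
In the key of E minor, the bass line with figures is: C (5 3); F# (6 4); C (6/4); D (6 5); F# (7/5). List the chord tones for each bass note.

C, E, G | F#, B, D | C, F#, A | D, F#, A, B | F#, A, C, E

C (5/3): C, E, G.
F# (6/4): F#, B, D.
C (6/4): C, F#, A.
D (6/5/3): D, F#, A, B.
F# (7/5/3): F#, A, C, E.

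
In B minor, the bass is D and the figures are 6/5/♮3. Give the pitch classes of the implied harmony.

A third above D in this key is F#, made natural (F) by the ♮ figure.
A fifth above D in this key is A.
A sixth above D in this key is B.
Together with the bass D, this spells B half-diminished seventh in first inversion.

D, F, A, B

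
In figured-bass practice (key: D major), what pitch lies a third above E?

Counting 2 letter steps above E lands on G; in D major, that letter is G.

G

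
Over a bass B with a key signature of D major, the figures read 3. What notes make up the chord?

The written figures 3 are shorthand for 5/3: the 5 is implied.
A third above B in this key is D.
A fifth above B in this key is F#.
Together with the bass B, this spells B minor in root position.

B, D, F#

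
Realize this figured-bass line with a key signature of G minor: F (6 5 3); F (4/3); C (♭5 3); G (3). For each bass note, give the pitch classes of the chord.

F (6/5/3): F, A, C, D.
F (6/4/3): F, A, Bb, D.
C (b5/3): C, Eb, Gb.
G (5/3): G, Bb, D.

F, A, C, D | F, A, Bb, D | C, Eb, Gb | G, Bb, D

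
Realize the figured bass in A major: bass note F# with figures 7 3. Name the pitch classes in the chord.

The written figures 7 3 are shorthand for 7/5/3: the 5 is implied.
A third above F# in this key is A.
A fifth above F# in this key is C#.
A seventh above F# in this key is E.
Together with the bass F#, this spells F# minor seventh in root position.

F#, A, C#, E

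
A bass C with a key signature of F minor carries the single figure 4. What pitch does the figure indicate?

F

Counting 3 letter steps above C lands on F; in F minor, that letter is F.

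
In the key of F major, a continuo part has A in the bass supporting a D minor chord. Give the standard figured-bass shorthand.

A is the fifth of D minor, so the chord is in second inversion.
A triad in second inversion is figured 6/4, conventionally abbreviated 6/4.

6/4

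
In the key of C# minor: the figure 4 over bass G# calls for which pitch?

C#

Counting 3 letter steps above G# lands on C; in C# minor, that letter is C#.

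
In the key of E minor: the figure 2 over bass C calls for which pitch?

D

Counting 1 letter step above C lands on D; in E minor, that letter is D.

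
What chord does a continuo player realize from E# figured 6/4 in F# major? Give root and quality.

A# minor

The figures 6/4 indicate a triad in second inversion.
In second inversion the root lies a fourth above the bass: a fourth above E# in F# major is A#.
The chord tones are E#, A#, C#, giving A# minor.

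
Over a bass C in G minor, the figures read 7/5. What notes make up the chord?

The written figures 7/5 are shorthand for 7/5/3: the 3 is implied.
A third above C in this key is Eb.
A fifth above C in this key is G.
A seventh above C in this key is Bb.
Together with the bass C, this spells C minor seventh in root position.

C, Eb, G, Bb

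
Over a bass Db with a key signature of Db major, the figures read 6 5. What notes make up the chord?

The written figures 6 5 are shorthand for 6/5/3: the 3 is implied.
A third above Db in this key is F.
A fifth above Db in this key is Ab.
A sixth above Db in this key is Bb.
Together with the bass Db, this spells Bb minor seventh in first inversion.

Db, F, Ab, Bb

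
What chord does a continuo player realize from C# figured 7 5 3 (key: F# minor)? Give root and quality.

C# minor seventh

The figures 7 5 3 indicate a seventh chord in root position.
In root position the bass is the root, so the root is C#.
The chord tones are C#, E, G#, B, giving C# minor seventh.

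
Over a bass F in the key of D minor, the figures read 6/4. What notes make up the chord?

F, Bb, D

A fourth above F in this key is Bb.
A sixth above F in this key is D.
Together with the bass F, this spells Bb major in second inversion.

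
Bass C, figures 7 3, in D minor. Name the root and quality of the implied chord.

The figures 7 3 indicate a seventh chord in root position.
In root position the bass is the root, so the root is C.
The chord tones are C, E, G, Bb, giving C dominant seventh.

C dominant seventh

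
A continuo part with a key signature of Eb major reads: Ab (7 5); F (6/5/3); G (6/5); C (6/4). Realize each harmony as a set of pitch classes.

Ab (7/5/3): Ab, C, Eb, G.
F (6/5/3): F, Ab, C, D.
G (6/5/3): G, Bb, D, Eb.
C (6/4): C, F, Ab.

Ab, C, Eb, G | F, Ab, C, D | G, Bb, D, Eb | C, F, Ab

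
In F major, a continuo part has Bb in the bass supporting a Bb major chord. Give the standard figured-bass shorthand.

no figures

Bb is the root of Bb major, so the chord is in root position.
A triad in root position is figured 5/3, conventionally abbreviated (no figures — root-position triad).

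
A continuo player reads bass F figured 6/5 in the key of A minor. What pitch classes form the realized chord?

F, A, C, D

The written figures 6/5 are shorthand for 6/5/3: the 3 is implied.
A third above F in this key is A.
A fifth above F in this key is C.
A sixth above F in this key is D.
Together with the bass F, this spells D minor seventh in first inversion.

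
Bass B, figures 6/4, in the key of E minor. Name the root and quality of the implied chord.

E minor

The figures 6/4 indicate a triad in second inversion.
In second inversion the root lies a fourth above the bass: a fourth above B in E minor is E.
The chord tones are B, E, G, giving E minor.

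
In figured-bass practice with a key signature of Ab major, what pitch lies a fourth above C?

F

Counting 3 letter steps above C lands on F; in Ab major, that letter is F.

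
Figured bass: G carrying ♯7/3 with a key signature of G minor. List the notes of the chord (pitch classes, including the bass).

The written figures ♯7/3 are shorthand for 7/5/3: the 5 is implied.
A third above G in this key is Bb.
A fifth above G in this key is D.
A seventh above G in this key is F, raised to F# by the sharp.
Together with the bass G, this spells G minor-major seventh in root position.

G, Bb, D, F#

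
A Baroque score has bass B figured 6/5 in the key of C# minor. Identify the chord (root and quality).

The figures 6/5 indicate a seventh chord in first inversion.
In first inversion the root lies a sixth above the bass: a sixth above B in C# minor is G#.
The chord tones are B, D#, F#, G#, giving G# minor seventh.

G# minor seventh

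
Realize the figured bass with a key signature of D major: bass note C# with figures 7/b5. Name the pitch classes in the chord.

The written figures 7/b5 are shorthand for 7/5/3: the 3 is implied.
A third above C# in this key is E.
A fifth above C# in this key is G, lowered to Gb by the flat.
A seventh above C# in this key is B.

C#, E, Gb, B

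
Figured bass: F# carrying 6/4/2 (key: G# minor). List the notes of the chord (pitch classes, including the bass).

A second above F# in this key is G#.
A fourth above F# in this key is B.
A sixth above F# in this key is D#.
Together with the bass F#, this spells G# minor seventh in third inversion.

F#, G#, B, D#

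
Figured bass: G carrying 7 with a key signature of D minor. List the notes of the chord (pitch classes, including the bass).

The written figures 7 are shorthand for 7/5/3: the 5/3 are implied.
A third above G in this key is Bb.
A fifth above G in this key is D.
A seventh above G in this key is F.
Together with the bass G, this spells G minor seventh in root position.

G, Bb, D, F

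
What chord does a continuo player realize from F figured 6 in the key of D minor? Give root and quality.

D minor

The figures 6 indicate a triad in first inversion.
In first inversion the root lies a sixth above the bass: a sixth above F in D minor is D.
The chord tones are F, A, D, giving D minor.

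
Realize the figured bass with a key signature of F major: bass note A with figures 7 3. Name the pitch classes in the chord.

A, C, E, G

The written figures 7 3 are shorthand for 7/5/3: the 5 is implied.
A third above A in this key is C.
A fifth above A in this key is E.
A seventh above A in this key is G.
Together with the bass A, this spells A minor seventh in root position.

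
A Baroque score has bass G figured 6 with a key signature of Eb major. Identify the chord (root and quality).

Eb major

The figures 6 indicate a triad in first inversion.
In first inversion the root lies a sixth above the bass: a sixth above G in Eb major is Eb.
The chord tones are G, Bb, Eb, giving Eb major.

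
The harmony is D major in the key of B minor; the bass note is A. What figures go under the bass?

A is the fifth of D major, so the chord is in second inversion.
A triad in second inversion is figured 6/4, conventionally abbreviated 6/4.

6/4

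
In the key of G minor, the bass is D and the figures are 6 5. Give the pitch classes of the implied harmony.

D, F, A, Bb

The written figures 6 5 are shorthand for 6/5/3: the 3 is implied.
A third above D in this key is F.
A fifth above D in this key is A.
A sixth above D in this key is Bb.
Together with the bass D, this spells Bb major seventh in first inversion.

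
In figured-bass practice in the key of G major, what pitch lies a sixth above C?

A

Counting 5 letter steps above C lands on A; in G major, that letter is A.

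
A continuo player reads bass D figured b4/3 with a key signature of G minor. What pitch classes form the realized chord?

D, F, Gb, Bb

The written figures b4/3 are shorthand for 6/4/3: the 6 is implied.
A third above D in this key is F.
A fourth above D in this key is G, lowered to Gb by the flat.
A sixth above D in this key is Bb.
Together with the bass D, this spells Gb augmented major seventh in second inversion.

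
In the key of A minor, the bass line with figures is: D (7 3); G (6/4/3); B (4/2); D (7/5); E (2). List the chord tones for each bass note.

D, F, A, C | G, B, C, E | B, C, E, G | D, F, A, C | E, F, A, C

D (7/5/3): D, F, A, C.
G (6/4/3): G, B, C, E.
B (6/4/2): B, C, E, G.
D (7/5/3): D, F, A, C.
E (6/4/2): E, F, A, C.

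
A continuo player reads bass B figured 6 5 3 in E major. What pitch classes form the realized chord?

A third above B in this key is D#.
A fifth above B in this key is F#.
A sixth above B in this key is G#.
Together with the bass B, this spells G# minor seventh in first inversion.

B, D#, F#, G#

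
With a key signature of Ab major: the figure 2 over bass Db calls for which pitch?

Counting 1 letter step above Db lands on E; in Ab major, that letter is Eb.

Eb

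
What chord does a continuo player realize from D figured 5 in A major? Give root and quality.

D major

The figures 5 indicate a triad in root position.
In root position the bass is the root, so the root is D.
The chord tones are D, F#, A, giving D major.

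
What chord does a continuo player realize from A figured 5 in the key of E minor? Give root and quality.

A minor

The figures 5 indicate a triad in root position.
In root position the bass is the root, so the root is A.
The chord tones are A, C, E, giving A minor.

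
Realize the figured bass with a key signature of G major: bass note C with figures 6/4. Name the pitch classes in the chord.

A fourth above C in this key is F#.
A sixth above C in this key is A.
Together with the bass C, this spells F# diminished in second inversion.

C, F#, A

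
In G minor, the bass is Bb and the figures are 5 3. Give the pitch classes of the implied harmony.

A third above Bb in this key is D.
A fifth above Bb in this key is F.
Together with the bass Bb, this spells Bb major in root position.

Bb, D, F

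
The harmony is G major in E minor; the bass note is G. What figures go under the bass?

G is the root of G major, so the chord is in root position.
A triad in root position is figured 5/3, conventionally abbreviated (no figures — root-position triad).

no figures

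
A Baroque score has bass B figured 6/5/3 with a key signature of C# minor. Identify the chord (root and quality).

G# minor seventh

The figures 6/5/3 indicate a seventh chord in first inversion.
In first inversion the root lies a sixth above the bass: a sixth above B in C# minor is G#.
The chord tones are B, D#, F#, G#, giving G# minor seventh.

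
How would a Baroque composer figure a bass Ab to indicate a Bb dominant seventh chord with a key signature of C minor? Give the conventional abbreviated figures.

4/2

Ab is the seventh of Bb dominant seventh, so the chord is in third inversion.
A seventh chord in third inversion is figured 6/4/2, conventionally abbreviated 4/2.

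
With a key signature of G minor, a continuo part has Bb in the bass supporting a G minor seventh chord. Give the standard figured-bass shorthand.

Bb is the third of G minor seventh, so the chord is in first inversion.
A seventh chord in first inversion is figured 6/5/3, conventionally abbreviated 6/5.

6/5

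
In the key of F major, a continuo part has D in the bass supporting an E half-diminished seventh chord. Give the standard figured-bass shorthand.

4/2

D is the seventh of E half-diminished seventh, so the chord is in third inversion.
A seventh chord in third inversion is figured 6/4/2, conventionally abbreviated 4/2.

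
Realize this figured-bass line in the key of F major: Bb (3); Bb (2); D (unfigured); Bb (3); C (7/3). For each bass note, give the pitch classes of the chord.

Bb (5/3): Bb, D, F.
Bb (6/4/2): Bb, C, E, G.
D (5/3): D, F, A.
Bb (5/3): Bb, D, F.
C (7/5/3): C, E, G, Bb.

Bb, D, F | Bb, C, E, G | D, F, A | Bb, D, F | C, E, G, Bb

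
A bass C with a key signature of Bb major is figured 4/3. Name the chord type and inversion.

seventh chord, second inversion

4/3 is shorthand for 6/4/3.
Intervals of 6/4/3 above the bass form a seventh chord; the bass is the fifth, so this is second inversion.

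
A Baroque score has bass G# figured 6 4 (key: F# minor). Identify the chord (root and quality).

The figures 6 4 indicate a triad in second inversion.
In second inversion the root lies a fourth above the bass: a fourth above G# in F# minor is C#.
The chord tones are G#, C#, E, giving C# minor.

C# minor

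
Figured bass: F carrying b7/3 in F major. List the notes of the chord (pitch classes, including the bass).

F, A, C, Eb

The written figures b7/3 are shorthand for 7/5/3: the 5 is implied.
A third above F in this key is A.
A fifth above F in this key is C.
A seventh above F in this key is E, lowered to Eb by the flat.
Together with the bass F, this spells F dominant seventh in root position.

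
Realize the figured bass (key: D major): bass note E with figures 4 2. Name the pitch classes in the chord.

The written figures 4 2 are shorthand for 6/4/2: the 6 is implied.
A second above E in this key is F#.
A fourth above E in this key is A.
A sixth above E in this key is C#.
Together with the bass E, this spells F# minor seventh in third inversion.

E, F#, A, C#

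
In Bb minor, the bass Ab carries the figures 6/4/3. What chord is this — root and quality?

Db major seventh

The figures 6/4/3 indicate a seventh chord in second inversion.
In second inversion the root lies a fourth above the bass: a fourth above Ab in Bb minor is Db.
The chord tones are Ab, C, Db, F, giving Db major seventh.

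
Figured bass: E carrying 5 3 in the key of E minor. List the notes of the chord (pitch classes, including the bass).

E, G, B

A third above E in this key is G.
A fifth above E in this key is B.
Together with the bass E, this spells E minor in root position.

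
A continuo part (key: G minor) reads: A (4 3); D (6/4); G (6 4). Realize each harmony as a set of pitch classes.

A, C, D, F | D, G, Bb | G, C, Eb

A (6/4/3): A, C, D, F.
D (6/4): D, G, Bb.
G (6/4): G, C, Eb.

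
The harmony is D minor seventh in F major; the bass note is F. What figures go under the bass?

F is the third of D minor seventh, so the chord is in first inversion.
A seventh chord in first inversion is figured 6/5/3, conventionally abbreviated 6/5.

6/5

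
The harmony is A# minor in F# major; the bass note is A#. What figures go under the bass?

A# is the root of A# minor, so the chord is in root position.
A triad in root position is figured 5/3, conventionally abbreviated (no figures — root-position triad).

no figures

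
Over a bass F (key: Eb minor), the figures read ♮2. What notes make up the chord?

The written figures ♮2 are shorthand for 6/4/2: the 6/4 are implied.
A second above F in this key is Gb, made natural (G) by the ♮ figure.
A fourth above F in this key is Bb.
A sixth above F in this key is Db.
Together with the bass F, this spells G half-diminished seventh in third inversion.

F, G, Bb, Db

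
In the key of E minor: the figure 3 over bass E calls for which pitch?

Counting 2 letter steps above E lands on G; in E minor, that letter is G.

G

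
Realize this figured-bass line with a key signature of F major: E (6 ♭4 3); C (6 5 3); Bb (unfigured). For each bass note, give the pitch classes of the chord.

E, G, Ab, C | C, E, G, A | Bb, D, F

E (6/b4/3): E, G, Ab, C.
C (6/5/3): C, E, G, A.
Bb (5/3): Bb, D, F.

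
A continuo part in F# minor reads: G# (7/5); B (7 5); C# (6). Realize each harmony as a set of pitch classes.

G#, B, D, F# | B, D, F#, A | C#, E, A

G# (7/5/3): G#, B, D, F#.
B (7/5/3): B, D, F#, A.
C# (6/3): C#, E, A.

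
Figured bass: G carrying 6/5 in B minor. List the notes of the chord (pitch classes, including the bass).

G, B, D, E

The written figures 6/5 are shorthand for 6/5/3: the 3 is implied.
A third above G in this key is B.
A fifth above G in this key is D.
A sixth above G in this key is E.
Together with the bass G, this spells E minor seventh in first inversion.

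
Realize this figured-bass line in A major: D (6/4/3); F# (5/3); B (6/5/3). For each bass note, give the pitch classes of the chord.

D, F#, G#, B | F#, A, C# | B, D, F#, G#

D (6/4/3): D, F#, G#, B.
F# (5/3): F#, A, C#.
B (6/5/3): B, D, F#, G#.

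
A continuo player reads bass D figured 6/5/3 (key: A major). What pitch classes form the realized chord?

A third above D in this key is F#.
A fifth above D in this key is A.
A sixth above D in this key is B.
Together with the bass D, this spells B minor seventh in first inversion.

D, F#, A, B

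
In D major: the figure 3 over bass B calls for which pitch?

D

Counting 2 letter steps above B lands on D; in D major, that letter is D.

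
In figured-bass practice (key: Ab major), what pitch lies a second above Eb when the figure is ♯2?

F#

Counting 1 letter step above Eb lands on F; in Ab major, that letter is F.
The #2 figure raises it a semitone, giving F#.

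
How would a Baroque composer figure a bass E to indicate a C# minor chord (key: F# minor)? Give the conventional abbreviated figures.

E is the third of C# minor, so the chord is in first inversion.
A triad in first inversion is figured 6/3, conventionally abbreviated 6.

6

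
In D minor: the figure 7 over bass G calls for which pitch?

Counting 6 letter steps above G lands on F; in D minor, that letter is F.

F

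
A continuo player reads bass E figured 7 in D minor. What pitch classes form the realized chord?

The written figures 7 are shorthand for 7/5/3: the 5/3 are implied.
A third above E in this key is G.
A fifth above E in this key is Bb.
A seventh above E in this key is D.
Together with the bass E, this spells E half-diminished seventh in root position.

E, G, Bb, D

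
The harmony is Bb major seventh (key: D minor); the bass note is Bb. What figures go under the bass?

Bb is the root of Bb major seventh, so the chord is in root position.
A seventh chord in root position is figured 7/5/3, conventionally abbreviated 7.

7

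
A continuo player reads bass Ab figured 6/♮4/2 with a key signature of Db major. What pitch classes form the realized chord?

A second above Ab in this key is Bb.
A fourth above Ab in this key is Db, made natural (D) by the ♮ figure.
A sixth above Ab in this key is F.
Together with the bass Ab, this spells Bb dominant seventh in third inversion.

Ab, Bb, D, F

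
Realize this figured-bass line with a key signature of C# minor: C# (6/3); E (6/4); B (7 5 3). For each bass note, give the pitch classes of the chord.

C#, E, A | E, A, C# | B, D#, F#, A

C# (6/3): C#, E, A.
E (6/4): E, A, C#.
B (7/5/3): B, D#, F#, A.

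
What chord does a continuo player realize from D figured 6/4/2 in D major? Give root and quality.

E minor seventh

The figures 6/4/2 indicate a seventh chord in third inversion.
In third inversion the root lies a second above the bass: a second above D in D major is E.
The chord tones are D, E, G, B, giving E minor seventh.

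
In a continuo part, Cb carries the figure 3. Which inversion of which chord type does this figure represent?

triad, root position

3 is shorthand for 5/3.
Intervals of 5/3 above the bass form a triad; the bass is the root, so this is root position.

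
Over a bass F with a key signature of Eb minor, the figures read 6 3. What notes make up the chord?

F, Ab, Db

A third above F in this key is Ab.
A sixth above F in this key is Db.
Together with the bass F, this spells Db major in first inversion.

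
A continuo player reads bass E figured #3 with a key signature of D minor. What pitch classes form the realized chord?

E, G#, Bb

The written figures #3 are shorthand for 5/3: the 5 is implied.
A third above E in this key is G, raised to G# by the sharp.
A fifth above E in this key is Bb.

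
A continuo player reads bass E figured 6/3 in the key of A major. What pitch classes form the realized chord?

A third above E in this key is G#.
A sixth above E in this key is C#.
Together with the bass E, this spells C# minor in first inversion.

E, G#, C#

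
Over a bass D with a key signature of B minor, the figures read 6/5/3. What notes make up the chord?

D, F#, A, B

A third above D in this key is F#.
A fifth above D in this key is A.
A sixth above D in this key is B.
Together with the bass D, this spells B minor seventh in first inversion.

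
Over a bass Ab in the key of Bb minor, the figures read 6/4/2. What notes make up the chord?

Ab, Bb, Db, F

A second above Ab in this key is Bb.
A fourth above Ab in this key is Db.
A sixth above Ab in this key is F.
Together with the bass Ab, this spells Bb minor seventh in third inversion.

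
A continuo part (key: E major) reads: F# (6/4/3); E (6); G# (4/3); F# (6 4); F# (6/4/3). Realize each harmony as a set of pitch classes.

F#, A, B, D# | E, G#, C# | G#, B, C#, E | F#, B, D# | F#, A, B, D#

F# (6/4/3): F#, A, B, D#.
E (6/3): E, G#, C#.
G# (6/4/3): G#, B, C#, E.
F# (6/4): F#, B, D#.
F# (6/4/3): F#, A, B, D#.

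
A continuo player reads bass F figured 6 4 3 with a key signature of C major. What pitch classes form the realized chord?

F, A, B, D

A third above F in this key is A.
A fourth above F in this key is B.
A sixth above F in this key is D.
Together with the bass F, this spells B half-diminished seventh in second inversion.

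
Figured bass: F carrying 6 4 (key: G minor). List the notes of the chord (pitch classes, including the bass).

A fourth above F in this key is Bb.
A sixth above F in this key is D.
Together with the bass F, this spells Bb major in second inversion.

F, Bb, D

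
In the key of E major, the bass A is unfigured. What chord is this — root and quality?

An unfigured bass indicates a triad in root position.
In root position the bass is the root, so the root is A.
The chord tones are A, C#, E, giving A major.

A major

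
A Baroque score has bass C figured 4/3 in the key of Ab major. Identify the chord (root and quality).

The figures 4/3 indicate a seventh chord in second inversion.
In second inversion the root lies a fourth above the bass: a fourth above C in Ab major is F.
The chord tones are C, Eb, F, Ab, giving F minor seventh.

F minor seventh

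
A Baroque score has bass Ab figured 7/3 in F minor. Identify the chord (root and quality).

The figures 7/3 indicate a seventh chord in root position.
In root position the bass is the root, so the root is Ab.
The chord tones are Ab, C, Eb, G, giving Ab major seventh.

Ab major seventh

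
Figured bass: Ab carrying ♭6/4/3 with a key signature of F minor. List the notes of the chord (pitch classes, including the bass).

A third above Ab in this key is C.
A fourth above Ab in this key is Db.
A sixth above Ab in this key is F, lowered to Fb by the flat.
Together with the bass Ab, this spells Db minor-major seventh in second inversion.

Ab, C, Db, Fb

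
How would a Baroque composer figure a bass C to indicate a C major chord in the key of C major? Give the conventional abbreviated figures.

no figures

C is the root of C major, so the chord is in root position.
A triad in root position is figured 5/3, conventionally abbreviated (no figures — root-position triad).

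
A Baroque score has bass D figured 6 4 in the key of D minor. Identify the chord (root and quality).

G minor

The figures 6 4 indicate a triad in second inversion.
In second inversion the root lies a fourth above the bass: a fourth above D in D minor is G.
The chord tones are D, G, Bb, giving G minor.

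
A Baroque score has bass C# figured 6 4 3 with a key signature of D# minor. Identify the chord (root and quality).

The figures 6 4 3 indicate a seventh chord in second inversion.
In second inversion the root lies a fourth above the bass: a fourth above C# in D# minor is F#.
The chord tones are C#, E#, F#, A#, giving F# major seventh.

F# major seventh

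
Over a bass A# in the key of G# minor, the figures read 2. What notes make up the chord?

A#, B, D#, F#

The written figures 2 are shorthand for 6/4/2: the 6/4 are implied.
A second above A# in this key is B.
A fourth above A# in this key is D#.
A sixth above A# in this key is F#.
Together with the bass A#, this spells B major seventh in third inversion.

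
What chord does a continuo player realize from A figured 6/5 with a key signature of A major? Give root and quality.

The figures 6/5 indicate a seventh chord in first inversion.
In first inversion the root lies a sixth above the bass: a sixth above A in A major is F#.
The chord tones are A, C#, E, F#, giving F# minor seventh.

F# minor seventh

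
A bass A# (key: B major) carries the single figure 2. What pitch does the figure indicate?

Counting 1 letter step above A# lands on B; in B major, that letter is B.

B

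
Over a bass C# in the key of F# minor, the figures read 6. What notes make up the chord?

The written figures 6 are shorthand for 6/3: the 3 is implied.
A third above C# in this key is E.
A sixth above C# in this key is A.
Together with the bass C#, this spells A major in first inversion.

C#, E, A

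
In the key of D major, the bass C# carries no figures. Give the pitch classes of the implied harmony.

An unfigured bass implies 5/3.
A third above C# in this key is E.
A fifth above C# in this key is G.
Together with the bass C#, this spells C# diminished in root position.

C#, E, G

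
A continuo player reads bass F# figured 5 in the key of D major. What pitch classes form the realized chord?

The written figures 5 are shorthand for 5/3: the 3 is implied.
A third above F# in this key is A.
A fifth above F# in this key is C#.
Together with the bass F#, this spells F# minor in root position.

F#, A, C#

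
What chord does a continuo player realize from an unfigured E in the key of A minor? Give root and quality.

E minor

An unfigured bass indicates a triad in root position.
In root position the bass is the root, so the root is E.
The chord tones are E, G, B, giving E minor.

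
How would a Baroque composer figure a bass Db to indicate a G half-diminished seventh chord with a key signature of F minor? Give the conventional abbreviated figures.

4/3

Db is the fifth of G half-diminished seventh, so the chord is in second inversion.
A seventh chord in second inversion is figured 6/4/3, conventionally abbreviated 4/3.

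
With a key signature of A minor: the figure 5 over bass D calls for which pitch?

Counting 4 letter steps above D lands on A; in A minor, that letter is A.

A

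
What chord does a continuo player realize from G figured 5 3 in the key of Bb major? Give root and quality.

The figures 5 3 indicate a triad in root position.
In root position the bass is the root, so the root is G.
The chord tones are G, Bb, D, giving G minor.

G minor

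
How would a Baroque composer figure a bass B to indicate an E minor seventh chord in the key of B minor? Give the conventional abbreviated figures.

B is the fifth of E minor seventh, so the chord is in second inversion.
A seventh chord in second inversion is figured 6/4/3, conventionally abbreviated 4/3.

4/3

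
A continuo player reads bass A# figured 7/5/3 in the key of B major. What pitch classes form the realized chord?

A third above A# in this key is C#.
A fifth above A# in this key is E.
A seventh above A# in this key is G#.
Together with the bass A#, this spells A# half-diminished seventh in root position.

A#, C#, E, G#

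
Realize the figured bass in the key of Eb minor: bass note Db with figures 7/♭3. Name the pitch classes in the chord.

Db, Fb, Ab, Cb

The written figures 7/♭3 are shorthand for 7/5/3: the 5 is implied.
A third above Db in this key is F, lowered to Fb by the flat.
A fifth above Db in this key is Ab.
A seventh above Db in this key is Cb.
Together with the bass Db, this spells Db minor seventh in root position.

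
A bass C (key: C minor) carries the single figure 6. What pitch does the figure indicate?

Counting 5 letter steps above C lands on A; in C minor, that letter is Ab.

Ab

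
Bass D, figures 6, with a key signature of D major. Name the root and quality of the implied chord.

B minor

The figures 6 indicate a triad in first inversion.
In first inversion the root lies a sixth above the bass: a sixth above D in D major is B.
The chord tones are D, F#, B, giving B minor.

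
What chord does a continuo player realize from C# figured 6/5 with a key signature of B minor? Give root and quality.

The figures 6/5 indicate a seventh chord in first inversion.
In first inversion the root lies a sixth above the bass: a sixth above C# in B minor is A.
The chord tones are C#, E, G, A, giving A dominant seventh.

A dominant seventh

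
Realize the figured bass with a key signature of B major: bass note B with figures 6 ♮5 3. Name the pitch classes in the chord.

B, D#, F, G#

A third above B in this key is D#.
A fifth above B in this key is F#, made natural (F) by the ♮ figure.
A sixth above B in this key is G#.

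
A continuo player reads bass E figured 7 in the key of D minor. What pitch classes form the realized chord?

The written figures 7 are shorthand for 7/5/3: the 5/3 are implied.
A third above E in this key is G.
A fifth above E in this key is Bb.
A seventh above E in this key is D.
Together with the bass E, this spells E half-diminished seventh in root position.

E, G, Bb, D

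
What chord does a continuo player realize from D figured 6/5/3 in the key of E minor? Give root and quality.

The figures 6/5/3 indicate a seventh chord in first inversion.
In first inversion the root lies a sixth above the bass: a sixth above D in E minor is B.
The chord tones are D, F#, A, B, giving B minor seventh.

B minor seventh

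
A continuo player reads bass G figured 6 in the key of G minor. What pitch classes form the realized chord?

G, Bb, Eb

The written figures 6 are shorthand for 6/3: the 3 is implied.
A third above G in this key is Bb.
A sixth above G in this key is Eb.
Together with the bass G, this spells Eb major in first inversion.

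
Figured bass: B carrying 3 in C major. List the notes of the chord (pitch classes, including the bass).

The written figures 3 are shorthand for 5/3: the 5 is implied.
A third above B in this key is D.
A fifth above B in this key is F.
Together with the bass B, this spells B diminished in root position.

B, D, F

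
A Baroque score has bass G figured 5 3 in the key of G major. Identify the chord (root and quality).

The figures 5 3 indicate a triad in root position.
In root position the bass is the root, so the root is G.
The chord tones are G, B, D, giving G major.

G major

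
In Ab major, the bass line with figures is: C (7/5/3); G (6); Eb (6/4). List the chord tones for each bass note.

C (7/5/3): C, Eb, G, Bb.
G (6/3): G, Bb, Eb.
Eb (6/4): Eb, Ab, C.

C, Eb, G, Bb | G, Bb, Eb | Eb, Ab, C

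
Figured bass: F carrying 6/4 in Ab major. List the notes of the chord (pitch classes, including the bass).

A fourth above F in this key is Bb.
A sixth above F in this key is Db.
Together with the bass F, this spells Bb minor in second inversion.

F, Bb, Db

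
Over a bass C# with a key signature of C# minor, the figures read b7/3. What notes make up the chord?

C#, E, G#, Bb

The written figures b7/3 are shorthand for 7/5/3: the 5 is implied.
A third above C# in this key is E.
A fifth above C# in this key is G#.
A seventh above C# in this key is B, lowered to Bb by the flat.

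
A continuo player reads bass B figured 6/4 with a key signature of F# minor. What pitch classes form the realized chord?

B, E, G#

A fourth above B in this key is E.
A sixth above B in this key is G#.
Together with the bass B, this spells E major in second inversion.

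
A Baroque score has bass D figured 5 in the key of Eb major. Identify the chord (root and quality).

D diminished

The figures 5 indicate a triad in root position.
In root position the bass is the root, so the root is D.
The chord tones are D, F, Ab, giving D diminished.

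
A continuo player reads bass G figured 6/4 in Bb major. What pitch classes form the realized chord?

G, C, Eb

A fourth above G in this key is C.
A sixth above G in this key is Eb.
Together with the bass G, this spells C minor in second inversion.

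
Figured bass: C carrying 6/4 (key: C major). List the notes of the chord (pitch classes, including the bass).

A fourth above C in this key is F.
A sixth above C in this key is A.
Together with the bass C, this spells F major in second inversion.

C, F, A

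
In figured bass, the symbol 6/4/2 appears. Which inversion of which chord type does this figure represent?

Intervals of 6/4/2 above the bass form a seventh chord; the bass is the seventh, so this is third inversion.

seventh chord, third inversion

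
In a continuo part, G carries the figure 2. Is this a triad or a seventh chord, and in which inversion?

2 is shorthand for 6/4/2.
Intervals of 6/4/2 above the bass form a seventh chord; the bass is the seventh, so this is third inversion.

seventh chord, third inversion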